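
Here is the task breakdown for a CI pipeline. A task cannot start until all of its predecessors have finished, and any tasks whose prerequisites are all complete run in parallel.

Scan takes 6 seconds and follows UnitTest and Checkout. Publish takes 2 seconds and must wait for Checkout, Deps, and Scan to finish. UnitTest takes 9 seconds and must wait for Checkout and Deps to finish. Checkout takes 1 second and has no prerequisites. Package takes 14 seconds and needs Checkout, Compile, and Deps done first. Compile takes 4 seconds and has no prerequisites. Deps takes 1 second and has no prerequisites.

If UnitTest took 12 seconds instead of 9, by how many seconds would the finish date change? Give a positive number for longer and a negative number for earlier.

The binding path is Checkout→UnitTest→Scan→Publish = 1+9+6+2 = 18; finish at 18 seconds.
Since UnitTest is critical, the +3 change carries straight to that chain (now 21 seconds).
No other chain overtakes it, so the finish is 21 seconds.
Change in finish: 21 − 18 = +3 seconds.

3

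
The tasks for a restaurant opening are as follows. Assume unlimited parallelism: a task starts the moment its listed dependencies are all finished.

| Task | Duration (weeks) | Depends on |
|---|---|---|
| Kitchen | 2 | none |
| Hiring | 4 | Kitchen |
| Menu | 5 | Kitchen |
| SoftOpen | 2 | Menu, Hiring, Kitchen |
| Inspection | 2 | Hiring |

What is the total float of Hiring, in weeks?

1

The longest chain is Kitchen→Menu→SoftOpen = 2+5+2 = 9; overall finish 9 weeks.
Longest path through Hiring: 8 weeks (earliest finish 6, latest finish 7).
Float = 9 − 8 = 1.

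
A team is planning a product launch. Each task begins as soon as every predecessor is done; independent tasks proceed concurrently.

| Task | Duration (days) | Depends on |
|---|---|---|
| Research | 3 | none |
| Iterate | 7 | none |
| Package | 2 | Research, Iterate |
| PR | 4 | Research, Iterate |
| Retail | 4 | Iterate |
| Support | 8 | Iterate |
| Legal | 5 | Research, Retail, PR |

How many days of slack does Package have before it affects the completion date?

Critical path: Iterate→PR→Legal = 7+4+5 = 16, so the finish is 16 days.
Longest path through Package: 9 days (earliest finish 9, latest finish 16).
Slack of Package = 14 − 7 = 7 days.

7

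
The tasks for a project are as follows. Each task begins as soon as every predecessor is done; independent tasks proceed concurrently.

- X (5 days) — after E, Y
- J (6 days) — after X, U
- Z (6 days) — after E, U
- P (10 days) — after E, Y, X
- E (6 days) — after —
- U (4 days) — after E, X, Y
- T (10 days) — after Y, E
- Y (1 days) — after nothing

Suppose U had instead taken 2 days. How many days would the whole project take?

21

Critical path before the change: E→X→U→J = 6+5+4+6 = 21 giving 21 days.
U lies on that path, so at 2 days the path becomes 19 days.
The binding chain switches to E→X→P = 6+5+10 = 21; finish 21 days.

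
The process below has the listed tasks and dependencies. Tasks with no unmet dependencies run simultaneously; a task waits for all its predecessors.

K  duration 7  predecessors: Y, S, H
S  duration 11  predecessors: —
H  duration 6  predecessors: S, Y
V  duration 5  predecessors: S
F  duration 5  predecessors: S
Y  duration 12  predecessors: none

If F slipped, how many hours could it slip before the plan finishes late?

Y→H→K = 12+6+7 = 25 sets the makespan at 25 hours.
The longest chain containing F totals 16 hours.
Float = 25 − 16 = 9.

9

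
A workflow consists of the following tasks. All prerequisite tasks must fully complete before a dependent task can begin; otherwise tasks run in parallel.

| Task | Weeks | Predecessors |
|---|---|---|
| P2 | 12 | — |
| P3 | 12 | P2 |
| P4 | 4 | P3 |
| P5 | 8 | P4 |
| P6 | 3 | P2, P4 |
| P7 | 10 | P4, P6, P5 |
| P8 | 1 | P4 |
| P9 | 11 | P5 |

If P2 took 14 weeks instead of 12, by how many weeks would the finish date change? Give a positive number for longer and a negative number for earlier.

2

As given, the longest chain is P2→P3→P4→P5→P9 = 12+12+4+8+11 = 47, so the finish is 47 weeks.
P2 lies on that path, so at 14 weeks the path becomes 49 weeks.
That remains the longest chain; total 49 weeks.
Change in finish: 49 − 47 = +2 weeks.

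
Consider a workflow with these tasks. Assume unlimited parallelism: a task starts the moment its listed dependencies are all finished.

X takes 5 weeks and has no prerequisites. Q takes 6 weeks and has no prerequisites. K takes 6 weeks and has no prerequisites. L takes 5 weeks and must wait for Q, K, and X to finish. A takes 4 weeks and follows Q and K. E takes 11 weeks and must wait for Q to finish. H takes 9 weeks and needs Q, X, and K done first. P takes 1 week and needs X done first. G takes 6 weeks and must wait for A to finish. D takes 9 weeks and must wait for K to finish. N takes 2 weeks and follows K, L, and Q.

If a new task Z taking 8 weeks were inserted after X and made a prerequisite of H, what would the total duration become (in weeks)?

Originally the plan takes 17 weeks.
With Z inserted, H now waits for max(Q, X, K, Z).
New critical path: X→Z→H = 5+8+9 = 22 ⇒ 22 weeks.

22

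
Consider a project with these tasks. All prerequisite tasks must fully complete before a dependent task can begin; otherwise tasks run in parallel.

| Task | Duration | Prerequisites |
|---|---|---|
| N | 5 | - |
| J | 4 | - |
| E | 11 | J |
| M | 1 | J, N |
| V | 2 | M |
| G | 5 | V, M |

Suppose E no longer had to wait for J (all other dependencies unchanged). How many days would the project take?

Before: longest chain J→E = 4+11 = 15, finish 15.
Without J→E, E's earliest start moves from 4 to 0.
After: N→M→V→G = 5+1+2+5 = 13 → 13 days.

13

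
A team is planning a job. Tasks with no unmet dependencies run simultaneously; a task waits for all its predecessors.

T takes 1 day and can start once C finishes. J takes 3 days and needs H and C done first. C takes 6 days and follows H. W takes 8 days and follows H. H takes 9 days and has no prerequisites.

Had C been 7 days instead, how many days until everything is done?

Baseline: H→C→J = 9+6+3 = 18 → 18 days.
C is on the critical path; changing it to 7 makes that path 19 days.
That remains the longest chain; total 19 days.

19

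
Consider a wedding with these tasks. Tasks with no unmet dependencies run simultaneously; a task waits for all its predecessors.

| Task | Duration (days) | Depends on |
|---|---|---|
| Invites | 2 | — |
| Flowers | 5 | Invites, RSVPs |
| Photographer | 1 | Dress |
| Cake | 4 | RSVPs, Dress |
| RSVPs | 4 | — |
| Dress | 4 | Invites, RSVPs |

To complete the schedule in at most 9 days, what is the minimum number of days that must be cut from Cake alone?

3

Current finish: 12 days; target: 9.
Cake is on every critical path, so each day cut from Cake cuts the finish by one (this holds down to a finish of 9).
Need 12 − 9 = 3 days off Cake → Cake becomes 1 day, finish becomes 9.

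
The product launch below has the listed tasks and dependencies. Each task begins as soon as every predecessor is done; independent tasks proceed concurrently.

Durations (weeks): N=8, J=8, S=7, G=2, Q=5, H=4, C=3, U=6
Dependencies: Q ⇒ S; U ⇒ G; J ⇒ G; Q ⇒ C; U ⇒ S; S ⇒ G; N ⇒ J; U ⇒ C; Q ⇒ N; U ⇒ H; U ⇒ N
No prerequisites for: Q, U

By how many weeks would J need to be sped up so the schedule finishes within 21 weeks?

Current finish: 24 weeks; target: 21.
J is on every critical path, so each week cut from J cuts the finish by one (this holds down to a finish of 17).
Need 24 − 21 = 3 weeks off J → J becomes 5 weeks, finish becomes 21.

3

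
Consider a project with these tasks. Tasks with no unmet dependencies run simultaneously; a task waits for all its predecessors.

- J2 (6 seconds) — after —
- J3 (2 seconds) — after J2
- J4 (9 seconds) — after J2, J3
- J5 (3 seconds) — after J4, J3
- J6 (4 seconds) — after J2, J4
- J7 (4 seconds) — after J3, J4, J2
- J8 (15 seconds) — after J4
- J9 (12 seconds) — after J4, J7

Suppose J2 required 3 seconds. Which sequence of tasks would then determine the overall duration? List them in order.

J2, J3, J4, J7, J9

Actual critical path: J2→J3→J4→J7→J9 = 6+2+9+4+12 = 33 ⇒ 33 seconds.
J2 is on the critical path; changing it to 3 makes that path 30 seconds.
That remains the longest chain; total 30 seconds.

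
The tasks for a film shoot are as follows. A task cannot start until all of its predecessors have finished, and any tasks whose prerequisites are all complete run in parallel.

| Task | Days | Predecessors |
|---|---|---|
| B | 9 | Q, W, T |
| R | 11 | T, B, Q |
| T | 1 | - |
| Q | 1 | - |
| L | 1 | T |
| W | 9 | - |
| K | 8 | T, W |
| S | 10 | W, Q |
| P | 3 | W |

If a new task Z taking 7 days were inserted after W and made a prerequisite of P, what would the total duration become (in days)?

29

Originally the film shoot takes 29 days.
With Z inserted, P now waits for max(W, Z).
New critical path: W→B→R = 9+9+11 = 29 ⇒ 29 days.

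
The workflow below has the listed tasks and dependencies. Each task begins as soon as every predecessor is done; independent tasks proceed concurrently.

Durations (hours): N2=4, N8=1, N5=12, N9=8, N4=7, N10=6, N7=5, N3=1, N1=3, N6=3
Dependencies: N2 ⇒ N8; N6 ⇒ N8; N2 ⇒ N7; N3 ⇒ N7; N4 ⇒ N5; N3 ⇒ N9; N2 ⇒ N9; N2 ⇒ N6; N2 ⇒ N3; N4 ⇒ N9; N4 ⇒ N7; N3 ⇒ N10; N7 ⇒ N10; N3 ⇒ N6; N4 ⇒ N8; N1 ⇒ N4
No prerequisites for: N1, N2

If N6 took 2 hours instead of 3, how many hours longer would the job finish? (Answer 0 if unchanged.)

0

Critical path before the change: N1→N4→N5 = 3+7+12 = 22 giving 22 hours.
The longest path through N6 is only 9 hours, so N6 has float 13.
No other chain overtakes it, so the finish is 22 hours.
Change in finish: 22 − 22 = +0 hours.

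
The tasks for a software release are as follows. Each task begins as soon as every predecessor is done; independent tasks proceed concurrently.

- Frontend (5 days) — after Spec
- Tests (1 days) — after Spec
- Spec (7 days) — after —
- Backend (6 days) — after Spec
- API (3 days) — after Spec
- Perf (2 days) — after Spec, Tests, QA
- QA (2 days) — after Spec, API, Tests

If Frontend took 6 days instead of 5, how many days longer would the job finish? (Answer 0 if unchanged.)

0

Baseline: Spec→API→QA→Perf = 7+3+2+2 = 14 → 14 days.
Frontend is off the critical path — its longest chain is 12 days, giving 2 of slack.
That remains the longest chain; total 14 days.
Change in finish: 14 − 14 = +0 days.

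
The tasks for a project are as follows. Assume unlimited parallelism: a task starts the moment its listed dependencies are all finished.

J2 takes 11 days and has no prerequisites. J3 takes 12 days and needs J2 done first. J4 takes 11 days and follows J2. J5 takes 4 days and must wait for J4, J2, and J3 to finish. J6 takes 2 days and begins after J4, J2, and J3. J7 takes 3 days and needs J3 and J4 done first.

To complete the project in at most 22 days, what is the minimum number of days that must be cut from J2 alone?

5

Current finish: 27 days; target: 22.
J2 is on every critical path, so each day cut from J2 cuts the finish by one (this holds down to a finish of 17).
Need 27 − 22 = 5 days off J2 → J2 becomes 6 days, finish becomes 22.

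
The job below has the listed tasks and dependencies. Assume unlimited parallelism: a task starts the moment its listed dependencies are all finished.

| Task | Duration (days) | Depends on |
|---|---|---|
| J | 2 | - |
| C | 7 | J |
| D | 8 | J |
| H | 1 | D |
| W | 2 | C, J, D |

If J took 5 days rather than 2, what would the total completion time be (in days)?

Baseline: J→D→W = 2+8+2 = 12 → 12 days.
Since J is critical, the +3 change carries straight to that chain (now 15 days).
The critical path is still J→D→W; finish is now 15 days.

15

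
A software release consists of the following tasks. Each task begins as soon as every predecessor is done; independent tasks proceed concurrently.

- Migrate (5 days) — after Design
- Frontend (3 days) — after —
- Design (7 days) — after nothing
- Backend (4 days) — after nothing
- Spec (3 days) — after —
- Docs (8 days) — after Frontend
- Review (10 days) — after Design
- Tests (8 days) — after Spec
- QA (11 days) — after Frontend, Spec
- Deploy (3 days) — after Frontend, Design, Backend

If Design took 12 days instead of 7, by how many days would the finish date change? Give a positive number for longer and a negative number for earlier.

5

Baseline: Design→Review = 7+10 = 17 → 17 days.
Design is on the critical path; changing it to 12 makes that path 22 days.
No other chain overtakes it, so the finish is 22 days.
Change in finish: 22 − 17 = +5 days.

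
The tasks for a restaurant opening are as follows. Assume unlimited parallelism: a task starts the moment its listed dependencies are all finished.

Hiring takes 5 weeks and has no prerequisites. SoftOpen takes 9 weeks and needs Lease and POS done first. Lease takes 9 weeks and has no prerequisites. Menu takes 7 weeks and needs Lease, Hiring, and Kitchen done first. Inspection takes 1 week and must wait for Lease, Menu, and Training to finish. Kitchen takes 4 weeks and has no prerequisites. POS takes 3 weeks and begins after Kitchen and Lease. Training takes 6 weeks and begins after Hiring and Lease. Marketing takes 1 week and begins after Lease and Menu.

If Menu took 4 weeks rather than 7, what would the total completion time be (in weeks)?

The binding path is Lease→POS→SoftOpen = 9+3+9 = 21; finish at 21 weeks.
Menu has 4 weeks of float (longest path through it is 17).
That remains the longest chain; total 21 weeks.

21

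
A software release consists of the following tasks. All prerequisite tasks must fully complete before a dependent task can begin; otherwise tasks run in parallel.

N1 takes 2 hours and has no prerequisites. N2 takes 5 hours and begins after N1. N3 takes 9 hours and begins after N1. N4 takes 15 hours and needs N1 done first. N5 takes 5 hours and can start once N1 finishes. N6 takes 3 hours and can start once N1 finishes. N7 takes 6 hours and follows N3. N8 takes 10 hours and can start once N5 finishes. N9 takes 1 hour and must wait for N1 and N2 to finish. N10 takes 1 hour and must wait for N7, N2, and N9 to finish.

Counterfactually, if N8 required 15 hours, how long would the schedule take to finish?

22

As given, the longest chain is N1→N3→N7→N10 = 2+9+6+1 = 18, so the finish is 18 hours.
The longest path through N8 is only 17 hours, so N8 has float 1.
New critical path: N1→N5→N8 = 2+5+15 = 22 ⇒ 22 hours.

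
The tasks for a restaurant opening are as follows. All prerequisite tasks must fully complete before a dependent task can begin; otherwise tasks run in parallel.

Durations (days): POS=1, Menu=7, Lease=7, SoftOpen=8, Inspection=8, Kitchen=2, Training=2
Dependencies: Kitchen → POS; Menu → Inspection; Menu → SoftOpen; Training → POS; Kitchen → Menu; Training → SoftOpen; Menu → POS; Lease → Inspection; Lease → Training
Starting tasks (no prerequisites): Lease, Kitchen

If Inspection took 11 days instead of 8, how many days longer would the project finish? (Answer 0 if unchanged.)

3

Actual critical path: Kitchen→Menu→Inspection = 2+7+8 = 17 ⇒ 17 days.
Since Inspection is critical, the +3 change carries straight to that chain (now 20 days).
No other chain overtakes it, so the finish is 20 days.
Change in finish: 20 − 17 = +3 days.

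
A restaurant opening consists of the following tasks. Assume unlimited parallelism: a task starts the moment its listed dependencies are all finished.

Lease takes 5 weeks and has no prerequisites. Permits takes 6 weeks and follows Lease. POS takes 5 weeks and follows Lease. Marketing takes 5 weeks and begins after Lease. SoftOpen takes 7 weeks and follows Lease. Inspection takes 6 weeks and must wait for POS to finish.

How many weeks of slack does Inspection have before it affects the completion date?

Critical path: Lease→POS→Inspection = 5+5+6 = 16, so the finish is 16 weeks.
The longest chain containing Inspection totals 16 weeks.
So Inspection can slip 16 − 16 = 0 weeks.

0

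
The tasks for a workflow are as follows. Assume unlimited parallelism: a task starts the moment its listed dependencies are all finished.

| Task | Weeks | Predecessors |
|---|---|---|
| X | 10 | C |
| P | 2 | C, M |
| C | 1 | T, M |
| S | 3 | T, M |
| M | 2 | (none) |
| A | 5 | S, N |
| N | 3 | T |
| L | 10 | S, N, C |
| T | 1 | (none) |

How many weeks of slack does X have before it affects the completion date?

2

Critical path: M→S→L = 2+3+10 = 15, so the finish is 15 weeks.
X finishes as early as 13 and must finish by 15.
So X can slip 15 − 13 = 2 weeks.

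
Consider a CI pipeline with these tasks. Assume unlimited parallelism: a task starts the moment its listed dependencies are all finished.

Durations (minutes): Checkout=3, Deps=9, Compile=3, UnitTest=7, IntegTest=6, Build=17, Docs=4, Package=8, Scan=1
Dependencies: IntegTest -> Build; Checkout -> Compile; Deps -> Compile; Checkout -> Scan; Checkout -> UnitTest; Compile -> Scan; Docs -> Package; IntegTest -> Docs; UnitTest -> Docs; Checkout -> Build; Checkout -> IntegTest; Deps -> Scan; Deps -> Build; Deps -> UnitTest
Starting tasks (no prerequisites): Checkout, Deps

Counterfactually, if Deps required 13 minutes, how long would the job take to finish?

32

The binding path is Deps→UnitTest→Docs→Package = 9+7+4+8 = 28; finish at 28 minutes.
Deps is on the critical path; changing it to 13 makes that path 32 minutes.
The critical path is still Deps→UnitTest→Docs→Package; finish is now 32 minutes.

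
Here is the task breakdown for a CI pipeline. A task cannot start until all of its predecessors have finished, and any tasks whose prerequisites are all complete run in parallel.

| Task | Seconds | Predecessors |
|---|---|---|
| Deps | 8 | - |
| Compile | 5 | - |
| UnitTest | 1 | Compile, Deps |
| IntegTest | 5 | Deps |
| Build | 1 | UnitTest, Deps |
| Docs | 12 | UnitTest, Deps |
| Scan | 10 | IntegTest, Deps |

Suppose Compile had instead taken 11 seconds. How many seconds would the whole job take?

24

As given, the longest chain is Deps→IntegTest→Scan = 8+5+10 = 23, so the finish is 23 seconds.
Compile is off the critical path — its longest chain is 18 seconds, giving 5 of slack.
New critical path: Compile→UnitTest→Docs = 11+1+12 = 24 ⇒ 24 seconds.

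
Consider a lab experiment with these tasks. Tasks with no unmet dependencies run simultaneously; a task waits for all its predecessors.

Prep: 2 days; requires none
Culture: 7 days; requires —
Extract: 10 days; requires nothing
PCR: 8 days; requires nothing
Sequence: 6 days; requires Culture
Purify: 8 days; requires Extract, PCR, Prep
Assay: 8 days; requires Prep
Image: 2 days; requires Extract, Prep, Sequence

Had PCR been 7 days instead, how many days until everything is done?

Critical path before the change: Extract→Purify = 10+8 = 18 giving 18 days.
PCR is off the critical path — its longest chain is 16 days, giving 2 of slack.
That remains the longest chain; total 18 days.

18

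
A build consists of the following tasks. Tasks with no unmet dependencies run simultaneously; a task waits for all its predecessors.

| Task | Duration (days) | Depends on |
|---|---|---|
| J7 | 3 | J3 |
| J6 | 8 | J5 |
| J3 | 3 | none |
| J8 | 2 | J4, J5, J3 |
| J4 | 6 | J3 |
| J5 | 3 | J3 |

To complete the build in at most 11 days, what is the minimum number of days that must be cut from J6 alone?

Current finish: 14 days; target: 11.
J6 is on every critical path, so each day cut from J6 cuts the finish by one (this holds down to a finish of 11).
Need 14 − 11 = 3 days off J6 → J6 becomes 5 days, finish becomes 11.

3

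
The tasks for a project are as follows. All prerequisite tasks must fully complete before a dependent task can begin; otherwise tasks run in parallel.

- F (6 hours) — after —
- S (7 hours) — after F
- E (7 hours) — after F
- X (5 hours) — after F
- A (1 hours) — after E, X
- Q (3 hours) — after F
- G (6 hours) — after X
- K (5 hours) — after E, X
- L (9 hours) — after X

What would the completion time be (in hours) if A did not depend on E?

With the dependency in place, F→X→L = 6+5+9 = 20 sets the finish at 20 hours.
Without E→A, A's earliest start moves from 13 to 11.
After: F→X→L = 6+5+9 = 20 → 20 hours.

20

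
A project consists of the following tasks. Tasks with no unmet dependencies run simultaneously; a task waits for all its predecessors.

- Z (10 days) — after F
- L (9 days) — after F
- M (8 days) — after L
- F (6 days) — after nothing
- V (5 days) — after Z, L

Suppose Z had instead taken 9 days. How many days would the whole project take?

Critical path before the change: F→L→M = 6+9+8 = 23 giving 23 days.
Z is off the critical path — its longest chain is 21 days, giving 2 of slack.
That remains the longest chain; total 23 days.

23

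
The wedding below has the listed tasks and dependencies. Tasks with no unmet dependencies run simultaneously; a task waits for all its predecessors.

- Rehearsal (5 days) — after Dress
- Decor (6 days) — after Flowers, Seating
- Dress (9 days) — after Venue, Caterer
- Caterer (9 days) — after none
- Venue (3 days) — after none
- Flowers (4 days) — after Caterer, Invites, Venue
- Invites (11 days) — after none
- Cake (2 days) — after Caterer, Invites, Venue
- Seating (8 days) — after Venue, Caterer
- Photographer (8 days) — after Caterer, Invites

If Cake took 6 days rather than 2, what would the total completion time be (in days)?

Baseline: Caterer→Dress→Rehearsal = 9+9+5 = 23 → 23 days.
Cake is off the critical path — its longest chain is 13 days, giving 10 of slack.
That remains the longest chain; total 23 days.

23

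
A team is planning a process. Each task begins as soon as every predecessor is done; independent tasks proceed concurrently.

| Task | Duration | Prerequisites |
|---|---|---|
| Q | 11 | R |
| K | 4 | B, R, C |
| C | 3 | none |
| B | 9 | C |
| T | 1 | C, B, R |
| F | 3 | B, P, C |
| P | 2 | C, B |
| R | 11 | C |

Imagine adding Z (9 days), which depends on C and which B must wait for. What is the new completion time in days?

Originally the plan takes 25 days.
With Z inserted, B now waits for max(C, Z).
New critical path: C→Z→B→P→F = 3+9+9+2+3 = 26 ⇒ 26 days.

26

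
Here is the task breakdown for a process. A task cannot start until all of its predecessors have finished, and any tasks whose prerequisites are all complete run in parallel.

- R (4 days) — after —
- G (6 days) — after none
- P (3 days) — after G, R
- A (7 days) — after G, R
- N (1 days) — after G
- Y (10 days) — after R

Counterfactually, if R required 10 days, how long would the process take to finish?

20

The binding path is R→Y = 4+10 = 14; finish at 14 days.
R is on the critical path; changing it to 10 makes that path 20 days.
That remains the longest chain; total 20 days.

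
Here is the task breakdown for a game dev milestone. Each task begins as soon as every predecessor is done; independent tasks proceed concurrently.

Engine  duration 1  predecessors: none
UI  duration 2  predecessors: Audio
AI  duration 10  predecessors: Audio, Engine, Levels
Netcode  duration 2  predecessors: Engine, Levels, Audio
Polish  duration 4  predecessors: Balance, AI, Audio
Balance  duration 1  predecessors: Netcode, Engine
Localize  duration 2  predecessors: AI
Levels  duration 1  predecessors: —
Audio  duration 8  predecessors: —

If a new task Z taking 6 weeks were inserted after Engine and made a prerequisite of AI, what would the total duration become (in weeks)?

22

Originally the plan takes 22 weeks.
With Z inserted, AI now waits for max(Audio, Engine, Levels, Z).
New critical path: Audio→AI→Polish = 8+10+4 = 22 ⇒ 22 weeks.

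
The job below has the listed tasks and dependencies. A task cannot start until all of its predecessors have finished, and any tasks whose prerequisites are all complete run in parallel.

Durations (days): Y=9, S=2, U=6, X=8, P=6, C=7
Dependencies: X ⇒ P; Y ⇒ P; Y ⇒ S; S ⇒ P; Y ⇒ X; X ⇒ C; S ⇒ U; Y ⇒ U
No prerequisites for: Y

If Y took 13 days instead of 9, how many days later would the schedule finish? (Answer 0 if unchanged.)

4

The binding path is Y→X→C = 9+8+7 = 24; finish at 24 days.
Since Y is critical, the +4 change carries straight to that chain (now 28 days).
That remains the longest chain; total 28 days.
Change in finish: 28 − 24 = +4 days.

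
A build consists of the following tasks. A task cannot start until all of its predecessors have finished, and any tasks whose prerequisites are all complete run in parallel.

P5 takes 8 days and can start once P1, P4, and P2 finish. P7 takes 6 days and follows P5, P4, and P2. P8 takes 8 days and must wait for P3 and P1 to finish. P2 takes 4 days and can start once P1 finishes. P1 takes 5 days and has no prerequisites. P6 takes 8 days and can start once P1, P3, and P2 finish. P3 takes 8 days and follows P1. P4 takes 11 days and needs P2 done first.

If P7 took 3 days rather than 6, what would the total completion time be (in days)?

As given, the longest chain is P1→P2→P4→P5→P7 = 5+4+11+8+6 = 34, so the finish is 34 days.
P7 lies on that path, so at 3 days the path becomes 31 days.
The critical path is still P1→P2→P4→P5→P7; finish is now 31 days.

31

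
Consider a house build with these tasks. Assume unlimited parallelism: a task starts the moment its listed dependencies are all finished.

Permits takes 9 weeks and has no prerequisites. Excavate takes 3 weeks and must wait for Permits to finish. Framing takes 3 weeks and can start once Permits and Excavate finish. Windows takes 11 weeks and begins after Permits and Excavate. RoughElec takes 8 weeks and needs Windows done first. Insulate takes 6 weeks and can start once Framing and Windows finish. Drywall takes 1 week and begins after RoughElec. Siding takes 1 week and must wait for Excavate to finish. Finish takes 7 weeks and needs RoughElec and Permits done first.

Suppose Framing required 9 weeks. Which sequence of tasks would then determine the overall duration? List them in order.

The binding path is Permits→Excavate→Windows→RoughElec→Finish = 9+3+11+8+7 = 38; finish at 38 weeks.
The longest path through Framing is only 21 weeks, so Framing has float 17.
That remains the longest chain; total 38 weeks.

Permits, Excavate, Windows, RoughElec, Finish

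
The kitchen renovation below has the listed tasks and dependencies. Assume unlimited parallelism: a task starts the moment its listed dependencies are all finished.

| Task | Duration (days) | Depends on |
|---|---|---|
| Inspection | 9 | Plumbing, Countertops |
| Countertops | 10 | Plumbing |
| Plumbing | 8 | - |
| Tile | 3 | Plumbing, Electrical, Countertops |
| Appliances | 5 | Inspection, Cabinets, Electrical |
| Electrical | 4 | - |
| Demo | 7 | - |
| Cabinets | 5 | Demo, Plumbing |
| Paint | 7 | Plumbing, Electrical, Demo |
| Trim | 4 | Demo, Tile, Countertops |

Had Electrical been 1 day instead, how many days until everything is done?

Actual critical path: Plumbing→Countertops→Inspection→Appliances = 8+10+9+5 = 32 ⇒ 32 days.
The longest path through Electrical is only 11 days, so Electrical has float 21.
That remains the longest chain; total 32 days.

32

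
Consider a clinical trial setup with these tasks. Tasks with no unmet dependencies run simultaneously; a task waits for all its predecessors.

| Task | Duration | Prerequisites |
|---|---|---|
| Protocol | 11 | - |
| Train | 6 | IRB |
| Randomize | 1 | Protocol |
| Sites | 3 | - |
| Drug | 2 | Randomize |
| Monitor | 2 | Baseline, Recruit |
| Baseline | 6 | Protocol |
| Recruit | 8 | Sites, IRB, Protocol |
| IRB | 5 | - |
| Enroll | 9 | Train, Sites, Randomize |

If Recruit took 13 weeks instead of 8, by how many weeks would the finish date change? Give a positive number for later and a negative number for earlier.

Critical path before the change: Protocol→Recruit→Monitor = 11+8+2 = 21 giving 21 weeks.
Since Recruit is critical, the +5 change carries straight to that chain (now 26 weeks).
No other chain overtakes it, so the finish is 26 weeks.
Change in finish: 26 − 21 = +5 weeks.

5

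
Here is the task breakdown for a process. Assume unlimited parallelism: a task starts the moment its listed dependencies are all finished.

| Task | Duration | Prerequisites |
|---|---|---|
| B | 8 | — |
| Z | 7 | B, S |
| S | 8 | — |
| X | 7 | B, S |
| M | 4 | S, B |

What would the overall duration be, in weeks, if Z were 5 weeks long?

Actual critical path: B→Z = 8+7 = 15 ⇒ 15 weeks.
Z is on the critical path; changing it to 5 makes that path 13 weeks.
The binding chain switches to S→X = 8+7 = 15; finish 15 weeks.

15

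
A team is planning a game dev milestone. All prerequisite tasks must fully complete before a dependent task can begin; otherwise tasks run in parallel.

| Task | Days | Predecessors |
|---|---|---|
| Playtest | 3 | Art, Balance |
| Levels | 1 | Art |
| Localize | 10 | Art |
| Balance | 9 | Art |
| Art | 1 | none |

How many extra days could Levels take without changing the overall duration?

11

Critical path: Art→Balance→Playtest = 1+9+3 = 13, so the finish is 13 days.
Longest path through Levels: 2 days (earliest finish 2, latest finish 13).
So Levels can slip 13 − 2 = 11 days.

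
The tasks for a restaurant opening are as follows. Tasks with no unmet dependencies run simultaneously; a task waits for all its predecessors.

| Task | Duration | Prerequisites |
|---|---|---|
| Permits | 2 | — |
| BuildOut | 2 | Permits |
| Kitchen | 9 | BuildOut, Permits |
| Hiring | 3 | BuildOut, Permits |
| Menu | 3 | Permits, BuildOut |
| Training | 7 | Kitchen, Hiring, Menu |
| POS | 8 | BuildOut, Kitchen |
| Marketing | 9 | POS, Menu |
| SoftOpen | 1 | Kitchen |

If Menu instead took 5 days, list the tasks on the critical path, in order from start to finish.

Permits, BuildOut, Kitchen, POS, Marketing

Actual critical path: Permits→BuildOut→Kitchen→POS→Marketing = 2+2+9+8+9 = 30 ⇒ 30 days.
Menu is off the critical path — its longest chain is 16 days, giving 14 of slack.
That remains the longest chain; total 30 days.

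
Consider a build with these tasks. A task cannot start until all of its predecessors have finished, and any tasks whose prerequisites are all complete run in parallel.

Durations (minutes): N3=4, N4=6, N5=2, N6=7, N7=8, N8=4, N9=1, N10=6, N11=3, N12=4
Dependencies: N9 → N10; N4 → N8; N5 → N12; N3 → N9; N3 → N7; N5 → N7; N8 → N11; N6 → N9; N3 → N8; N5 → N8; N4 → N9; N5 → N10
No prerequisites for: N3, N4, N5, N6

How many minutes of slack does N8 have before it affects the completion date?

The longest chain is N6→N9→N10 = 7+1+6 = 14; overall finish 14 minutes.
The longest chain containing N8 totals 13 minutes.
So N8 can slip 11 − 10 = 1 minute.

1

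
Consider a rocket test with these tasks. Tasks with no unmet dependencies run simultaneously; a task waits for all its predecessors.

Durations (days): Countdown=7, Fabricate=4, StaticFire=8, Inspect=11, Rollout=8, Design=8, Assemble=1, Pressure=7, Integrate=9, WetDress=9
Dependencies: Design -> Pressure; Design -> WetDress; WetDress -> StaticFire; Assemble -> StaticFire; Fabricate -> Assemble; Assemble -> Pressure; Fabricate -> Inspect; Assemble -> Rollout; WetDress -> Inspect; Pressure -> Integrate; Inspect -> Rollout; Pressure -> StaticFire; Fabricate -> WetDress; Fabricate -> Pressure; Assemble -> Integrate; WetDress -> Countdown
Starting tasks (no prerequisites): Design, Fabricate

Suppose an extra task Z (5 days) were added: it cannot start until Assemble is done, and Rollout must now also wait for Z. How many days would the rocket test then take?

Originally the rocket test takes 36 days.
With Z inserted, Rollout now waits for max(Assemble, Inspect, Z).
New critical path: Design→WetDress→Inspect→Rollout = 8+9+11+8 = 36 ⇒ 36 days.

36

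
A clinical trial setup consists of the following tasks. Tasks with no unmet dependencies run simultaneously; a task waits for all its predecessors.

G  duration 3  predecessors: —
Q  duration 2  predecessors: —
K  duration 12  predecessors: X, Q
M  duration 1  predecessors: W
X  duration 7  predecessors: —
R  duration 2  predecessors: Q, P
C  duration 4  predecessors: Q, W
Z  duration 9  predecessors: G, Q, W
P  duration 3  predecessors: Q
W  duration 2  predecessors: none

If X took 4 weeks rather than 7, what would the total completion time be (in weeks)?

16

Actual critical path: X→K = 7+12 = 19 ⇒ 19 weeks.
X lies on that path, so at 4 weeks the path becomes 16 weeks.
That remains the longest chain; total 16 weeks.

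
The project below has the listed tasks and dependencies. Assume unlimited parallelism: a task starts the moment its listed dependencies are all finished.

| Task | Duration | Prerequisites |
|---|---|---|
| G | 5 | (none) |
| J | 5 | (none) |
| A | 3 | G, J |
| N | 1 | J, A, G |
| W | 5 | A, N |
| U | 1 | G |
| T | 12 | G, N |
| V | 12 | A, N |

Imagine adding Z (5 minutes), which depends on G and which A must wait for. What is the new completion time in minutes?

26

Originally the project takes 21 minutes.
With Z inserted, A now waits for max(G, J, Z).
New critical path: G→Z→A→N→T = 5+5+3+1+12 = 26 ⇒ 26 minutes.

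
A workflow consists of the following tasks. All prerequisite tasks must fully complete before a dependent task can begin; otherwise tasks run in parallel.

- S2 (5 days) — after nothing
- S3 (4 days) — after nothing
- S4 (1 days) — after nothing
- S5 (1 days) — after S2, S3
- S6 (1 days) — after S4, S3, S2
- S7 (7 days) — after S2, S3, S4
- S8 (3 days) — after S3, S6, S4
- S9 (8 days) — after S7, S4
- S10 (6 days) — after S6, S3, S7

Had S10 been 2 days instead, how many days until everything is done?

20

Actual critical path: S2→S7→S9 = 5+7+8 = 20 ⇒ 20 days.
The longest path through S10 is only 18 days, so S10 has float 2.
That remains the longest chain; total 20 days.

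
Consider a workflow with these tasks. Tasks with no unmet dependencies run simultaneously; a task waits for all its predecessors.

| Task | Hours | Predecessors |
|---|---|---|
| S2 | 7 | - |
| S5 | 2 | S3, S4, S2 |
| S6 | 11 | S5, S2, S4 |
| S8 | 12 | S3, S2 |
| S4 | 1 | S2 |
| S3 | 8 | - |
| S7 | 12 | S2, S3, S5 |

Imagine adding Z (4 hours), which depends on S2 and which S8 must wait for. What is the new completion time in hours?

23

Originally the workflow takes 22 hours.
With Z inserted, S8 now waits for max(S3, S2, Z).
New critical path: S2→Z→S8 = 7+4+12 = 23 ⇒ 23 hours.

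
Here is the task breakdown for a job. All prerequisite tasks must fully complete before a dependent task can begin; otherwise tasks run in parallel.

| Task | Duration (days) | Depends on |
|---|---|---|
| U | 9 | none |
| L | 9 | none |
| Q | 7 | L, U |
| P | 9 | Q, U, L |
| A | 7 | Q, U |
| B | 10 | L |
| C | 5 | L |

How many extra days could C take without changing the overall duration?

11

Critical path: U→Q→P = 9+7+9 = 25, so the finish is 25 days.
Longest path through C: 14 days (earliest finish 14, latest finish 25).
Slack of C = 20 − 9 = 11 days.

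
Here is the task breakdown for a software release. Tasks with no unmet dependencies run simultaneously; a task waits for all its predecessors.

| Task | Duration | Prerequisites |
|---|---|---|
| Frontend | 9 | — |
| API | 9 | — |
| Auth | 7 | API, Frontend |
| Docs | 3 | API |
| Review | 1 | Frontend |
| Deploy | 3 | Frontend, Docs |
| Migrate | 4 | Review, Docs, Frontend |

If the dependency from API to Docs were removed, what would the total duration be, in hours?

16

With the dependency in place, Frontend→Auth = 9+7 = 16 sets the finish at 16 hours.
Without API→Docs, Docs's earliest start moves from 9 to 0.
After: Frontend→Auth = 9+7 = 16 → 16 hours.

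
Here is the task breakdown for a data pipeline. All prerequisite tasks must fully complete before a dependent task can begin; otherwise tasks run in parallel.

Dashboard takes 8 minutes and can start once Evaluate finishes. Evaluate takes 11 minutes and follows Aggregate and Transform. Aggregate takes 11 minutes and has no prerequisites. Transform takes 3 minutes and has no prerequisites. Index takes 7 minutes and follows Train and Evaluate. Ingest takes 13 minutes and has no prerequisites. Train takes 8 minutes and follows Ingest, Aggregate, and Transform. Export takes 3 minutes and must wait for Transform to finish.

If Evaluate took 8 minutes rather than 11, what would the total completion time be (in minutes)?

Critical path before the change: Aggregate→Evaluate→Dashboard = 11+11+8 = 30 giving 30 minutes.
Evaluate is on the critical path; changing it to 8 makes that path 27 minutes.
New critical path: Ingest→Train→Index = 13+8+7 = 28 ⇒ 28 minutes.

28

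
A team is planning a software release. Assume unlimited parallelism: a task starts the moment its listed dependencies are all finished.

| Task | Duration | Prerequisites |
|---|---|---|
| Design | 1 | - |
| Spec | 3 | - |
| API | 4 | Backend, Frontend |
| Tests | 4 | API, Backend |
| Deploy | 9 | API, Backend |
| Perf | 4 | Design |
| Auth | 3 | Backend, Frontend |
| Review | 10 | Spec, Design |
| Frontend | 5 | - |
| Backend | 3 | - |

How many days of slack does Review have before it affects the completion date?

Frontend→API→Deploy = 5+4+9 = 18 sets the makespan at 18 days.
The longest chain containing Review totals 13 days.
Float = 18 − 13 = 5.

5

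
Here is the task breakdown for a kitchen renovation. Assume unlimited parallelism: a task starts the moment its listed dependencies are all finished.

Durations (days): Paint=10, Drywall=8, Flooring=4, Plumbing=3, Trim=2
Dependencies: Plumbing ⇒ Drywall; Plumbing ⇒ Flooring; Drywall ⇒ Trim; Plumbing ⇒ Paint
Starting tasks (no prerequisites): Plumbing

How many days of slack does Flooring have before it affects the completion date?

6

Critical path: Plumbing→Drywall→Trim = 3+8+2 = 13, so the finish is 13 days.
The longest chain containing Flooring totals 7 days.
So Flooring can slip 13 − 7 = 6 days.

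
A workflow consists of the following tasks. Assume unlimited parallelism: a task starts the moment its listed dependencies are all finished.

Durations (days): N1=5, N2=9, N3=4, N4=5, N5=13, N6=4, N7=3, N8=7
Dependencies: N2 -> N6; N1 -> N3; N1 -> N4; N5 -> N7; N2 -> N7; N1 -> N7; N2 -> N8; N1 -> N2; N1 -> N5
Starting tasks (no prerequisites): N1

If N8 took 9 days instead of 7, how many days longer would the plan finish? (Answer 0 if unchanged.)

As given, the longest chain is N1→N2→N8 = 5+9+7 = 21, so the finish is 21 days.
N8 lies on that path, so at 9 days the path becomes 23 days.
No other chain overtakes it, so the finish is 23 days.
Change in finish: 23 − 21 = +2 days.

2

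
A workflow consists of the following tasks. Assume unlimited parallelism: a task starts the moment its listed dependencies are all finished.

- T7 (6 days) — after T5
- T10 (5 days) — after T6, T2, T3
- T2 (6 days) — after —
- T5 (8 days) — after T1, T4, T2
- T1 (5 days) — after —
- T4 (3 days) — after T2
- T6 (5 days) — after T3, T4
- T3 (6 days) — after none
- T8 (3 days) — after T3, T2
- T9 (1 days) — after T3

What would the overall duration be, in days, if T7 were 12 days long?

29

As given, the longest chain is T2→T4→T5→T7 = 6+3+8+6 = 23, so the finish is 23 days.
Since T7 is critical, the +6 change carries straight to that chain (now 29 days).
That remains the longest chain; total 29 days.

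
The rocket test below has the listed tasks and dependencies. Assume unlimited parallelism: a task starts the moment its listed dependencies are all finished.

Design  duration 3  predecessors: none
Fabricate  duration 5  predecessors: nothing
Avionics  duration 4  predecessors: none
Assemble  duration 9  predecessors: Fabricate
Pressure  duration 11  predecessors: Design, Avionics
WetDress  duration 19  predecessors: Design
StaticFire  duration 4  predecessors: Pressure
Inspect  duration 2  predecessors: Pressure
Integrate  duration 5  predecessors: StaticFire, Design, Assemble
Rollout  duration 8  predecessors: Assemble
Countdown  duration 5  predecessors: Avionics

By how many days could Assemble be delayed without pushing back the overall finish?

2

Avionics→Pressure→StaticFire→Integrate = 4+11+4+5 = 24 sets the makespan at 24 days.
Assemble finishes as early as 14 and must finish by 16.
Float = 24 − 22 = 2.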